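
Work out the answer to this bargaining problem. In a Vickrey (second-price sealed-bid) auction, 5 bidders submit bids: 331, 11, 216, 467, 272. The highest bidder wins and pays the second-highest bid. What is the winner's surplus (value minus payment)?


Step 1: Sort bids in descending order: 467, 331, 272, 216, 11
Step 2: The winning bid is the highest: 467
Step 3: The payment equals the second-highest bid: 331
Step 4: Surplus = winner's bid - payment = 467 - 331 = 136

136


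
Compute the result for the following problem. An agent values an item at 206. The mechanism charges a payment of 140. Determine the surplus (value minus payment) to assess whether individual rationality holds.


Step 1: Surplus = value - payment = 206 - 140 = 66
Step 2: IR is satisfied (surplus >= 0)

66


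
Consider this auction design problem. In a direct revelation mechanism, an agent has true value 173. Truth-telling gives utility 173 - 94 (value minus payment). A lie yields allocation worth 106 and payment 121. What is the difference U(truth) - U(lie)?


Step 1: U(truth) = value - payment = 173 - 94 = 79
Step 2: U(lie) = allocation - payment = 106 - 121 = -15
Step 3: IC gap = 79 - (-15) = 94

94


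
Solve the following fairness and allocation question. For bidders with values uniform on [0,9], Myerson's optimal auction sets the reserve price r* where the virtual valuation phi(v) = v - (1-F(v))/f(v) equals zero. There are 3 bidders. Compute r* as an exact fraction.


Step 1: For U[0,9], F(v) = v/9 and f(v) = 1/9
Step 2: phi(v) = v - (1 - v/9)/(1/9) = v - (9 - v) = 2v - 9
Step 3: Set phi(r*) = 0: 2r* - 9 = 0
Step 4: r* = 9/2 (the number of bidders n = 3 does not enter)

9/2


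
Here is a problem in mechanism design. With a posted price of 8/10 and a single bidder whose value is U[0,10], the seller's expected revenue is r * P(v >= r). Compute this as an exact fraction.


Step 1: Posted price r = 4/5, value support [0,10]
Step 2: P(v >= r) = (10 - 4/5)/10 = 23/25
Step 3: Expected revenue = r * P(v >= r) = 4/5 * 23/25
Step 4: Revenue = 92/125

92/125


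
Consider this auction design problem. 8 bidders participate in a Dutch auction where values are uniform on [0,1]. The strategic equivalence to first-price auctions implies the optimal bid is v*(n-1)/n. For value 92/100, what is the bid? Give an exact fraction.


Step 1: Dutch auctions are strategically equivalent to first-price auctions
Step 2: The equilibrium bid is b(v) = v*(n-1)/n
Step 3: b = 23/25 * 7/8
Step 4: b = 161/200

161/200


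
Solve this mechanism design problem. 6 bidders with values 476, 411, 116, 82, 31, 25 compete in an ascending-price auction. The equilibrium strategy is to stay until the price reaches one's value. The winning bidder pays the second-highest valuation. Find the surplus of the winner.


Step 1: Identify the highest value: 476
Step 2: Identify the second-highest value: 411
Step 3: The final price = second-highest value = 411
Step 4: Surplus = 476 - 411 = 65

65


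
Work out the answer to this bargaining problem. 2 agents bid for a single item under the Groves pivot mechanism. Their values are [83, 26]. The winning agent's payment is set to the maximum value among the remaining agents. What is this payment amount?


Step 1: The efficient winner is agent 0 with value 83
Step 2: Other agents' values: [26]
Step 3: Pivot payment = max(others) = 26
Step 4: The winner pays 26

26


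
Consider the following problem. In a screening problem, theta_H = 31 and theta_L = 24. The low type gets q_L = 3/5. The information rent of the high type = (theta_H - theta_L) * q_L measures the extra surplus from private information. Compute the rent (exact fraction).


Step 1: theta_H - theta_L = 31 - 24 = 7
Step 2: Information rent = (theta_H - theta_L) * q_L
Step 3: = 7 * 3/5
Step 4: = 21/5

21/5


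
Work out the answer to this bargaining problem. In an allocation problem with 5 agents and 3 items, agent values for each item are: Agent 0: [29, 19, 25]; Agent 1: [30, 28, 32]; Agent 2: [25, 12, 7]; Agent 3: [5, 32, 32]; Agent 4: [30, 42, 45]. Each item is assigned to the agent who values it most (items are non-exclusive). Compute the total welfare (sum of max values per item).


Step 1: For each item, find the maximum value among all agents.
Step 2: Item 0 -> Agent 1 (value 30)
Step 3: Item 1 -> Agent 4 (value 42)
Step 4: Item 2 -> Agent 4 (value 45)
Step 5: Total welfare = 30 + 42 + 45 = 117

117


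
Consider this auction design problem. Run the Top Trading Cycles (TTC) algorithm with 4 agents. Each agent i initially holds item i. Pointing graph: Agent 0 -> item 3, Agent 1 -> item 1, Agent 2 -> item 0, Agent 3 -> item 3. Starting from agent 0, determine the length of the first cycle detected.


Step 1: Trace the pointer graph from agent 0: 0 -> 3 -> 3
Step 2: A cycle is detected when we revisit agent 3
Step 3: The cycle is: 3 -> 3
Step 4: Cycle length = 1

1


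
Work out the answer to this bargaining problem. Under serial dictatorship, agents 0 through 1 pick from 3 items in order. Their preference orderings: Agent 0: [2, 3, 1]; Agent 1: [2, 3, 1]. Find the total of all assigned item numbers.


Step 1: Agent 0 picks item 2
Step 2: Agent 1 picks item 3
Step 3: Sum = 2 + 3 = 5

5


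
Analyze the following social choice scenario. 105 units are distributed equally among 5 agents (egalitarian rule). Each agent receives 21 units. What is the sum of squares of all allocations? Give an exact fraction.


Step 1: Each agent's share = 105/5 = 21
Step 2: Square of each share = (21)^2 = 441
Step 3: Sum of squares = 5 * 441 = 2205

2205


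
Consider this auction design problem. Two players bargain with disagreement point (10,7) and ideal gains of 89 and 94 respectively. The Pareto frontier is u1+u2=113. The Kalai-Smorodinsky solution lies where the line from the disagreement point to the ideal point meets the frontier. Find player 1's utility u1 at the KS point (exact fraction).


Step 1: At the KS point, (u1-d1)/r1 = (u2-d2)/r2 = t and u1+u2 = 113
Step 2: u1 = d1 + r1*t and u2 = d2 + r2*t, so (d1 + r1*t) + (d2 + r2*t) = 113
Step 3: t = (113 - 10 - 7)/(89 + 94) = 96/183 = 32/61
Step 4: u1 = d1 + r1*t = 10 + 89 * 32/61 = 3458/61
Step 5: (Check: u2 = d2 + r2*t = 3435/61; u1+u2 = 3458/61 + 3435/61 = 113, on the frontier.)

3458/61


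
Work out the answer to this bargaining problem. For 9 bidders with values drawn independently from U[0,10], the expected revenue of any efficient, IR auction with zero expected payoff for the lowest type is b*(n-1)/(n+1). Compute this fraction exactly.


Step 1: By Revenue Equivalence, expected revenue = b*(n-1)/(n+1)
Step 2: Substituting n = 9, b = 10
Step 3: Revenue = 10*(9-1)/(9+1) = 10*8/10
Step 4: Revenue = 80/10 = 8

8


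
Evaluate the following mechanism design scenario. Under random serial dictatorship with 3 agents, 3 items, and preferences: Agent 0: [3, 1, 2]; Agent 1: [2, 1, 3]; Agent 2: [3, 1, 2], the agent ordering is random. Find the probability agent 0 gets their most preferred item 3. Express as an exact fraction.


Step 1: Agent 0 wants item 3
Step 2: There are 6 possible orderings of agents
Step 3: In 3 orderings, agent 0 gets item 3
Step 4: Probability = 3/6 = 1/2

1/2


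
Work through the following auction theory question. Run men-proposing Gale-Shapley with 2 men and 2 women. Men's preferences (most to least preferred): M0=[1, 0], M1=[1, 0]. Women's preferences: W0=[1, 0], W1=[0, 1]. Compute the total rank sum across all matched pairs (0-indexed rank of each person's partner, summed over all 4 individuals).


Step 1: Run Gale-Shapley (men propose, women hold best offer):
  M0 proposes to W1; she accepts
  M1 proposes to W1; rejected
  M1 proposes to W0; she accepts
Step 2: Final matching: W0-M1, W1-M0
Step 3: 0-indexed ranks (man's rank of his match, then woman's): 1 + 0 + 0 + 0
Step 4: Total rank sum = 1

1


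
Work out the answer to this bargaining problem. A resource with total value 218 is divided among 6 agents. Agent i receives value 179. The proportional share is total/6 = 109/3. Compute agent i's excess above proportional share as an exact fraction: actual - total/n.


Step 1: Proportional share = 218/6 = 109/3
Step 2: Agent's actual allocation = 179
Step 3: Excess = 179 - 109/3 = 428/3

428/3


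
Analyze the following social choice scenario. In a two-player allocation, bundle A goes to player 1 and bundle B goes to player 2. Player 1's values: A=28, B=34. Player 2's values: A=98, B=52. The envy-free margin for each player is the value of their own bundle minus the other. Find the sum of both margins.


Step 1: Player 1's margin = v1(A) - v1(B) = 28 - 34 = -6
Step 2: Player 2's margin = v2(B) - v2(A) = 52 - 98 = -46
Step 3: Total margin = -6 + -46 = -52

-52


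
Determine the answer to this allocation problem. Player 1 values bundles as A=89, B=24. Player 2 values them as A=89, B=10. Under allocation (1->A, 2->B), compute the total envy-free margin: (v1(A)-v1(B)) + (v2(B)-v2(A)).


Step 1: Player 1's margin = v1(A) - v1(B) = 89 - 24 = 65
Step 2: Player 2's margin = v2(B) - v2(A) = 10 - 89 = -79
Step 3: Total margin = 65 + -79 = -14

-14


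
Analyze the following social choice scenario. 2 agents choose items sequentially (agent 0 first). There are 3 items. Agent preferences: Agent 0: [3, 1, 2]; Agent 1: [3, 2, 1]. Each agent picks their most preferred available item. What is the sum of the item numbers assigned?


Step 1: Agent 0 picks item 3
Step 2: Agent 1 picks item 2
Step 3: Sum = 3 + 2 = 5

5


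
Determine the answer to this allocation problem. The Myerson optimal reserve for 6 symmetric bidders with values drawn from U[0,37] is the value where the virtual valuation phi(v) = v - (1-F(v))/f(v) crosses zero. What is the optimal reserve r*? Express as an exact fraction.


Step 1: For U[0,37], F(v) = v/37 and f(v) = 1/37
Step 2: phi(v) = v - (1 - v/37)/(1/37) = v - (37 - v) = 2v - 37
Step 3: Set phi(r*) = 0: 2r* - 37 = 0
Step 4: r* = 37/2 (the number of bidders n = 6 does not enter)

37/2


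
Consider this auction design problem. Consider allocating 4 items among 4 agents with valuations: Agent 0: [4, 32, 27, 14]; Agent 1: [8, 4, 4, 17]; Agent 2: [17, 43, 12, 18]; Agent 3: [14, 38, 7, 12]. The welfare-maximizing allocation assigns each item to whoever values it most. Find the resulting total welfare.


Step 1: For each item, find the maximum value among all agents.
Step 2: Item 0 -> Agent 2 (value 17)
Step 3: Item 1 -> Agent 2 (value 43)
Step 4: Item 2 -> Agent 0 (value 27)
Step 5: Item 3 -> Agent 2 (value 18)
Step 6: Total welfare = 17 + 43 + 27 + 18 = 105

105


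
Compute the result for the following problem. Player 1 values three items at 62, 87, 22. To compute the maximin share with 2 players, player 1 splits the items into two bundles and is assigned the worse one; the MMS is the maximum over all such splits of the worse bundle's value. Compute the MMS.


Step 1: Item values = 62, 87, 22
Step 2: Enumerate all 2-bundle partitions and take the smaller bundle:
  Partition 1: {62} vs {87,22} -> bundles 62, 109; min = 62
  Partition 2: {87} vs {62,22} -> bundles 87, 84; min = 84
  Partition 3: {22} vs {62,87} -> bundles 22, 149; min = 22
Step 3: MMS = max(62, 84, 22) = 84

84


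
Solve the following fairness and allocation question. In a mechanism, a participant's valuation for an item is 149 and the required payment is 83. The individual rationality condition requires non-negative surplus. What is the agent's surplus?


Step 1: Surplus = value - payment = 149 - 83 = 66
Step 2: IR is satisfied (surplus >= 0)

66


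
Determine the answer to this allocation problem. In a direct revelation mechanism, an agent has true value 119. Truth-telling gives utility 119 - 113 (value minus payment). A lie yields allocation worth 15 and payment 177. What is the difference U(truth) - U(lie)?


Step 1: U(truth) = value - payment = 119 - 113 = 6
Step 2: U(lie) = allocation - payment = 15 - 177 = -162
Step 3: IC gap = 6 - (-162) = 168

168


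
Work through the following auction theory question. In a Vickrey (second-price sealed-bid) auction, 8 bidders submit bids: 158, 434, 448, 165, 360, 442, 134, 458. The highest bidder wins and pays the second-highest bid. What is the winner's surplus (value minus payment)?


Step 1: Sort bids in descending order: 458, 448, 442, 434, 360, 165, 158, 134
Step 2: The winning bid is the highest: 458
Step 3: The payment equals the second-highest bid: 448
Step 4: Surplus = winner's bid - payment = 458 - 448 = 10

10


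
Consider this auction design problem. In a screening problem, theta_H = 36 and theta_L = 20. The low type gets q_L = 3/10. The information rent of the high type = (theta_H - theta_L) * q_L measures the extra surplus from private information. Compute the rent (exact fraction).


Step 1: theta_H - theta_L = 36 - 20 = 16
Step 2: Information rent = (theta_H - theta_L) * q_L
Step 3: = 16 * 3/10
Step 4: = 24/5

24/5


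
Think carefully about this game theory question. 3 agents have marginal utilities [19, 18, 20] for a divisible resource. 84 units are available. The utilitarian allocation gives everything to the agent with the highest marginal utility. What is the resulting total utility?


Step 1: The marginal utilities are [19, 18, 20]
Step 2: The highest marginal utility is 20
Step 3: All 84 units go to that agent
Step 4: Total utility = 20 * 84 = 1680

1680


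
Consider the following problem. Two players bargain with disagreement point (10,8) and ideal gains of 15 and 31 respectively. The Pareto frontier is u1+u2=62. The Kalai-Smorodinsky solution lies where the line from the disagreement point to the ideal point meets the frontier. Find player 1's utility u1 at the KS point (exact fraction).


Step 1: At the KS point, (u1-d1)/r1 = (u2-d2)/r2 = t and u1+u2 = 62
Step 2: u1 = d1 + r1*t and u2 = d2 + r2*t, so (d1 + r1*t) + (d2 + r2*t) = 62
Step 3: t = (62 - 10 - 8)/(15 + 31) = 44/46 = 22/23
Step 4: u1 = d1 + r1*t = 10 + 15 * 22/23 = 560/23
Step 5: (Check: u2 = d2 + r2*t = 866/23; u1+u2 = 560/23 + 866/23 = 62, on the frontier.)

560/23


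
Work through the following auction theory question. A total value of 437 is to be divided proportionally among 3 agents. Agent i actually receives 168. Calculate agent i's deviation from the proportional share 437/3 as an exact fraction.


Step 1: Proportional share = 437/3
Step 2: Agent's actual allocation = 168
Step 3: Excess = 168 - 437/3 = 67/3

67/3


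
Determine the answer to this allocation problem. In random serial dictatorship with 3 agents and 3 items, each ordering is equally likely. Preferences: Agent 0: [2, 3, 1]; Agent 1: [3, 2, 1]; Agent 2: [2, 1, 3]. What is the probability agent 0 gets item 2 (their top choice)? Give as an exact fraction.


Step 1: Agent 0 wants item 2
Step 2: There are 6 possible orderings of agents
Step 3: In 3 orderings, agent 0 gets item 2
Step 4: Probability = 3/6 = 1/2

1/2


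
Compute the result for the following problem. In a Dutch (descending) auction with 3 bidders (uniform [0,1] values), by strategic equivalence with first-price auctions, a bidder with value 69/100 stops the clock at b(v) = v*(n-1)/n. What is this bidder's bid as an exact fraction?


Step 1: Dutch auctions are strategically equivalent to first-price auctions
Step 2: The equilibrium bid is b(v) = v*(n-1)/n
Step 3: b = 69/100 * 2/3
Step 4: b = 23/50

23/50


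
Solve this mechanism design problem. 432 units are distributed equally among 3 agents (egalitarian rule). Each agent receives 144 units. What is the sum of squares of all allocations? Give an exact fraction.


Step 1: Each agent's share = 432/3 = 144
Step 2: Square of each share = (144)^2 = 20736
Step 3: Sum of squares = 3 * 20736 = 62208

62208


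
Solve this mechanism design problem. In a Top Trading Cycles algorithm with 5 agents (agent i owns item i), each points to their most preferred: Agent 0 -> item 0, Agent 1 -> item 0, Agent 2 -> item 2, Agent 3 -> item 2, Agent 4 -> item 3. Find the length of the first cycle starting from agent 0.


Step 1: Trace the pointer graph from agent 0: 0 -> 0
Step 2: A cycle is detected when we revisit agent 0
Step 3: The cycle is: 0 -> 0
Step 4: Cycle length = 1

1


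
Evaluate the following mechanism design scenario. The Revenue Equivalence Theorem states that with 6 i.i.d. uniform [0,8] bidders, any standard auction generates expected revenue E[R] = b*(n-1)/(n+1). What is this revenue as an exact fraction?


Step 1: By Revenue Equivalence, expected revenue = b*(n-1)/(n+1)
Step 2: Substituting n = 6, b = 8
Step 3: Revenue = 8*(6-1)/(6+1) = 8*5/7
Step 4: Revenue = 40/7

40/7


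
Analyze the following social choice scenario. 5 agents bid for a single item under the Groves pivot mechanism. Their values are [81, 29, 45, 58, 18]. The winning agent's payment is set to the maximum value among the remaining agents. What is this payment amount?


Step 1: The efficient winner is agent 0 with value 81
Step 2: Other agents' values: [29, 45, 58, 18]
Step 3: Pivot payment = max(others) = 58
Step 4: The winner pays 58

58


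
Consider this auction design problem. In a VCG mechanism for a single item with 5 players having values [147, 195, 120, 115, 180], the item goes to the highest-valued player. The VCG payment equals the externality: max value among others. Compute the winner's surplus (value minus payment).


Step 1: The winner is the agent with the highest value: agent 1 with value 195
Step 2: Values of other agents: [147, 120, 115, 180]
Step 3: VCG payment = max of others' values = 180
Step 4: Surplus = 195 - 180 = 15

15


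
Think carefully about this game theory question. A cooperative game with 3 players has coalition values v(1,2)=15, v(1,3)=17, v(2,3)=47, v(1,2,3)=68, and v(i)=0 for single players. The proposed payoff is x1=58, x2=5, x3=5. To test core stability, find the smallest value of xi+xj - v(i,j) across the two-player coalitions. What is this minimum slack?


Step 1: Slack for coalition (1,2): x1+x2 - v12 = 63 - 15 = 48
Step 2: Slack for coalition (1,3): x1+x3 - v13 = 63 - 17 = 46
Step 3: Slack for coalition (2,3): x2+x3 - v23 = 10 - 47 = -37
Step 4: Minimum slack = min(48, 46, -37) = -37, attained by (2,3); coalition (2,3) can block (slack < 0), so the allocation is not in the core

-37


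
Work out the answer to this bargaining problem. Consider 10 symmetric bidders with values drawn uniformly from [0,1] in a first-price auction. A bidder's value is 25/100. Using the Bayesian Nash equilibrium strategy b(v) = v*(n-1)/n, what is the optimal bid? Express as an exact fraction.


Step 1: The symmetric BNE bidding function is b(v) = v * (n-1) / n
Step 2: Substitute v = 1/4 and n = 10
Step 3: b = 1/4 * 9/10
Step 4: b = 9/40

9/40


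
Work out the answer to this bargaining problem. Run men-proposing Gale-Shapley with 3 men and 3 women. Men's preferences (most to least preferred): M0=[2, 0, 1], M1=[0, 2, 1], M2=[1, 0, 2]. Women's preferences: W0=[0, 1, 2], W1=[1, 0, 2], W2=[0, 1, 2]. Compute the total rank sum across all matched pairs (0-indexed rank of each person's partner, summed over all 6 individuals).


Step 1: Run Gale-Shapley (men propose, women hold best offer):
  M0 proposes to W2; she accepts
  M1 proposes to W0; she accepts
  M2 proposes to W1; she accepts
Step 2: Final matching: W0-M1, W1-M2, W2-M0
Step 3: 0-indexed ranks (man's rank of his match, then woman's): 0 + 1 + 0 + 2 + 0 + 0
Step 4: Total rank sum = 3

3


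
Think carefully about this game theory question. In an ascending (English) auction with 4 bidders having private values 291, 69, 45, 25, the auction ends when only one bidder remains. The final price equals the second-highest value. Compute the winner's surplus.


Step 1: Identify the highest value: 291
Step 2: Identify the second-highest value: 69
Step 3: The final price = second-highest value = 69
Step 4: Surplus = 291 - 69 = 222

222


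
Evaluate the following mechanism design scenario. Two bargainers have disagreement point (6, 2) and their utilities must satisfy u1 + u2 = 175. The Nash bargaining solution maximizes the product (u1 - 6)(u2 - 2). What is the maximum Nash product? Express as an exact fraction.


Step 1: The Nash solution splits surplus symmetrically above the disagreement point
Step 2: u1 = (total + d1 - d2)/2 = (175 + 6 - 2)/2 = 179/2
Step 3: u2 = (total - d1 + d2)/2 = (175 - 6 + 2)/2 = 171/2
Step 4: Nash product = (179/2 - 6) * (171/2 - 2)
Step 5: = 167/2 * 167/2 = 27889/4

27889/4


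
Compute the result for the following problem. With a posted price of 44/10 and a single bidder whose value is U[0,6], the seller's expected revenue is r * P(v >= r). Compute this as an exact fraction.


Step 1: Posted price r = 22/5, value support [0,6]
Step 2: P(v >= r) = (6 - 22/5)/6 = 4/15
Step 3: Expected revenue = r * P(v >= r) = 22/5 * 4/15
Step 4: Revenue = 88/75

88/75


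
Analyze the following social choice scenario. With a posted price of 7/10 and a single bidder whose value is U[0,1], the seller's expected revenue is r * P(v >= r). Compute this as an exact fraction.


Step 1: Posted price r = 7/10, value support [0,1]
Step 2: P(v >= r) = (1 - 7/10)/1 = 3/10
Step 3: Expected revenue = r * P(v >= r) = 7/10 * 3/10
Step 4: Revenue = 21/100

21/100


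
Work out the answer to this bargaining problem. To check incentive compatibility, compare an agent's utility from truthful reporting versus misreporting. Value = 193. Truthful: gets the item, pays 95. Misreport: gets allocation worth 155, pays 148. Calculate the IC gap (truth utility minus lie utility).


Step 1: U(truth) = value - payment = 193 - 95 = 98
Step 2: U(lie) = allocation - payment = 155 - 148 = 7
Step 3: IC gap = 98 - 7 = 91

91


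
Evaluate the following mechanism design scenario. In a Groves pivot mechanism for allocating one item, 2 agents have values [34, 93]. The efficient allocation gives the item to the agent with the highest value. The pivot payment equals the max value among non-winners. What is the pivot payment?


Step 1: The efficient winner is agent 1 with value 93
Step 2: Other agents' values: [34]
Step 3: Pivot payment = max(others) = 34
Step 4: The winner pays 34

34


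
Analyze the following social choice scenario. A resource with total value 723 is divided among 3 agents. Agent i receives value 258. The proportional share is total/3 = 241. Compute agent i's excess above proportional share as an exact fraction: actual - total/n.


Step 1: Proportional share = 723/3 = 241
Step 2: Agent's actual allocation = 258
Step 3: Excess = 258 - 241 = 17

17


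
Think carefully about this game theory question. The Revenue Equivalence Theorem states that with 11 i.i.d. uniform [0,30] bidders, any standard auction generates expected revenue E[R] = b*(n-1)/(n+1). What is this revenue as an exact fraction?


Step 1: By Revenue Equivalence, expected revenue = b*(n-1)/(n+1)
Step 2: Substituting n = 11, b = 30
Step 3: Revenue = 30*(11-1)/(11+1) = 30*10/12
Step 4: Revenue = 300/12 = 25

25


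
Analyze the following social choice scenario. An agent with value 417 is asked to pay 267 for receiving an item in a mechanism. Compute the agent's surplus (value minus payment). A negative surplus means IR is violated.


Step 1: Surplus = value - payment = 417 - 267 = 150
Step 2: IR is satisfied (surplus >= 0)

150


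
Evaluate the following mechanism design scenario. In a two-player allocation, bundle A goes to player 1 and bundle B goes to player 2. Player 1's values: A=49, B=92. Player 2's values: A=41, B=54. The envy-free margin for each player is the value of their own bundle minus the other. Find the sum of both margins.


Step 1: Player 1's margin = v1(A) - v1(B) = 49 - 92 = -43
Step 2: Player 2's margin = v2(B) - v2(A) = 54 - 41 = 13
Step 3: Total margin = -43 + 13 = -30

-30


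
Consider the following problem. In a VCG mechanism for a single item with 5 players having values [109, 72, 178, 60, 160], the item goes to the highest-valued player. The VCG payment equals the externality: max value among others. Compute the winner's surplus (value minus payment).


Step 1: The winner is the agent with the highest value: agent 2 with value 178
Step 2: Values of other agents: [109, 72, 60, 160]
Step 3: VCG payment = max of others' values = 160
Step 4: Surplus = 178 - 160 = 18

18


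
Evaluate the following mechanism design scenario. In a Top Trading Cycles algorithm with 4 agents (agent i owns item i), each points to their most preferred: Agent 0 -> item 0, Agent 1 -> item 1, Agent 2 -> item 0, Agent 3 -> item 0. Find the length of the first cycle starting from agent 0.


Step 1: Trace the pointer graph from agent 0: 0 -> 0
Step 2: A cycle is detected when we revisit agent 0
Step 3: The cycle is: 0 -> 0
Step 4: Cycle length = 1

1


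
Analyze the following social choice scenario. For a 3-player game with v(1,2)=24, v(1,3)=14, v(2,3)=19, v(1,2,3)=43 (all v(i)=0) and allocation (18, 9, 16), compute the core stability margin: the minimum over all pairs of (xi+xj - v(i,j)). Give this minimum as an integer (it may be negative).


Step 1: Slack for coalition (1,2): x1+x2 - v12 = 27 - 24 = 3
Step 2: Slack for coalition (1,3): x1+x3 - v13 = 34 - 14 = 20
Step 3: Slack for coalition (2,3): x2+x3 - v23 = 25 - 19 = 6
Step 4: Minimum slack = min(3, 20, 6) = 3, attained by (1,2); no pair can gain by deviating, so the allocation is in the core

3


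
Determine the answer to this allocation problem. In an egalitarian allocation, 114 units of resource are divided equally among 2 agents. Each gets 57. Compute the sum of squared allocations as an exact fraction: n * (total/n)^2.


Step 1: Each agent's share = 114/2 = 57
Step 2: Square of each share = (57)^2 = 3249
Step 3: Sum of squares = 2 * 3249 = 6498

6498


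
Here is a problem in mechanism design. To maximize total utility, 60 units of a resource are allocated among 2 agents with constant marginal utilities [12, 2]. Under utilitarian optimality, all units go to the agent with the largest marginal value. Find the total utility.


Step 1: The marginal utilities are [12, 2]
Step 2: The highest marginal utility is 12
Step 3: All 60 units go to that agent
Step 4: Total utility = 12 * 60 = 720

720


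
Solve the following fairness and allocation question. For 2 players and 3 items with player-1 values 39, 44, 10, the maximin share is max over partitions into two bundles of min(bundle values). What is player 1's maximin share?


Step 1: Item values = 39, 44, 10
Step 2: Enumerate all 2-bundle partitions and take the smaller bundle:
  Partition 1: {39} vs {44,10} -> bundles 39, 54; min = 39
  Partition 2: {44} vs {39,10} -> bundles 44, 49; min = 44
  Partition 3: {10} vs {39,44} -> bundles 10, 83; min = 10
Step 3: MMS = max(39, 44, 10) = 44

44


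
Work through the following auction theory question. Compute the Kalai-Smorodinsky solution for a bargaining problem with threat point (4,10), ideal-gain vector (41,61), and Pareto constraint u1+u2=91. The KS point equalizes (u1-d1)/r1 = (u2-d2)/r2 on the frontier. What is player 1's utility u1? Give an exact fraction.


Step 1: At the KS point, (u1-d1)/r1 = (u2-d2)/r2 = t and u1+u2 = 91
Step 2: u1 = d1 + r1*t and u2 = d2 + r2*t, so (d1 + r1*t) + (d2 + r2*t) = 91
Step 3: t = (91 - 4 - 10)/(41 + 61) = 77/102
Step 4: u1 = d1 + r1*t = 4 + 41 * 77/102 = 3565/102
Step 5: (Check: u2 = d2 + r2*t = 5717/102; u1+u2 = 3565/102 + 5717/102 = 91, on the frontier.)

3565/102


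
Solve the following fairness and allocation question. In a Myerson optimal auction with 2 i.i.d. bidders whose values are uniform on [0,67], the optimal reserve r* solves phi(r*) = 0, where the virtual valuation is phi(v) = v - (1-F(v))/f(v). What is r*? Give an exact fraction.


Step 1: For U[0,67], F(v) = v/67 and f(v) = 1/67
Step 2: phi(v) = v - (1 - v/67)/(1/67) = v - (67 - v) = 2v - 67
Step 3: Set phi(r*) = 0: 2r* - 67 = 0
Step 4: r* = 67/2 (the number of bidders n = 2 does not enter)

67/2


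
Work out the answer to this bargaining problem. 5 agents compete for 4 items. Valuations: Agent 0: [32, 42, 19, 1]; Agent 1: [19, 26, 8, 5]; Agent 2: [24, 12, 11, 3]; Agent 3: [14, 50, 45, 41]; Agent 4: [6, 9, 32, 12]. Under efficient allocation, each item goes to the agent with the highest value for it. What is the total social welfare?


Step 1: For each item, find the maximum value among all agents.
Step 2: Item 0 -> Agent 0 (value 32)
Step 3: Item 1 -> Agent 3 (value 50)
Step 4: Item 2 -> Agent 3 (value 45)
Step 5: Item 3 -> Agent 3 (value 41)
Step 6: Total welfare = 32 + 50 + 45 + 41 = 168

168


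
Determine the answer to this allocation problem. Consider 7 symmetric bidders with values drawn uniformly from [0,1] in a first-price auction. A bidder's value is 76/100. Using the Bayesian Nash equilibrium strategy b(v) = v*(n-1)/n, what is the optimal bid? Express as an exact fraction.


Step 1: The symmetric BNE bidding function is b(v) = v * (n-1) / n
Step 2: Substitute v = 19/25 and n = 7
Step 3: b = 19/25 * 6/7
Step 4: b = 114/175

114/175


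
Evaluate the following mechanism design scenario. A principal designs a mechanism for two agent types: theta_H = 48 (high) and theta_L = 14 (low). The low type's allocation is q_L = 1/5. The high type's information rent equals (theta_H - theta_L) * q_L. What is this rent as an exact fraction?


Step 1: theta_H - theta_L = 48 - 14 = 34
Step 2: Information rent = (theta_H - theta_L) * q_L
Step 3: = 34 * 1/5
Step 4: = 34/5

34/5


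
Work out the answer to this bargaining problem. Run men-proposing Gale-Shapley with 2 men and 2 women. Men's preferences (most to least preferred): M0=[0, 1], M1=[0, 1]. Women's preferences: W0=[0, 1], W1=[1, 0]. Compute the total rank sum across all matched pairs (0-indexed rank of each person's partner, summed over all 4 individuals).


Step 1: Run Gale-Shapley (men propose, women hold best offer):
  M0 proposes to W0; she accepts
  M1 proposes to W0; rejected
  M1 proposes to W1; she accepts
Step 2: Final matching: W0-M0, W1-M1
Step 3: 0-indexed ranks (man's rank of his match, then woman's): 0 + 0 + 1 + 0
Step 4: Total rank sum = 1

1


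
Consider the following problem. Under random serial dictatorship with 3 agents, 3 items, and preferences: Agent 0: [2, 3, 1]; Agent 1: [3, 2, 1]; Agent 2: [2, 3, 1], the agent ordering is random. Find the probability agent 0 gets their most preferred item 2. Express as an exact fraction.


Step 1: Agent 0 wants item 2
Step 2: There are 6 possible orderings of agents
Step 3: In 3 orderings, agent 0 gets item 2
Step 4: Probability = 3/6 = 1/2

1/2


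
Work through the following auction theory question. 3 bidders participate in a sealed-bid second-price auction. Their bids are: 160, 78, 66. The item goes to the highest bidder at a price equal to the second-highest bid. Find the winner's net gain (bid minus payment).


Step 1: Sort bids in descending order: 160, 78, 66
Step 2: The winning bid is the highest: 160
Step 3: The payment equals the second-highest bid: 78
Step 4: Surplus = winner's bid - payment = 160 - 78 = 82

82


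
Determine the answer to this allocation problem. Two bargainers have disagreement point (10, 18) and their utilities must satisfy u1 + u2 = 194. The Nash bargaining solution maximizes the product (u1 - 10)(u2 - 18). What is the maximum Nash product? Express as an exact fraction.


Step 1: The Nash solution splits surplus symmetrically above the disagreement point
Step 2: u1 = (total + d1 - d2)/2 = (194 + 10 - 18)/2 = 93
Step 3: u2 = (total - d1 + d2)/2 = (194 - 10 + 18)/2 = 101
Step 4: Nash product = (93 - 10) * (101 - 18)
Step 5: = 83 * 83 = 6889

6889


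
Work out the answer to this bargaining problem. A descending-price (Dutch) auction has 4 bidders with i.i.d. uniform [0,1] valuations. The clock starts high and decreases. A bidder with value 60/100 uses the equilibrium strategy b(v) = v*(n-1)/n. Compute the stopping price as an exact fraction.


Step 1: Dutch auctions are strategically equivalent to first-price auctions
Step 2: The equilibrium bid is b(v) = v*(n-1)/n
Step 3: b = 3/5 * 3/4
Step 4: b = 9/20

9/20


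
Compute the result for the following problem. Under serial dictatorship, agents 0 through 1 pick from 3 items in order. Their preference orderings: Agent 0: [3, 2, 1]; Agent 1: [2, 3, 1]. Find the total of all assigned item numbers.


Step 1: Agent 0 picks item 3
Step 2: Agent 1 picks item 2
Step 3: Sum = 3 + 2 = 5

5


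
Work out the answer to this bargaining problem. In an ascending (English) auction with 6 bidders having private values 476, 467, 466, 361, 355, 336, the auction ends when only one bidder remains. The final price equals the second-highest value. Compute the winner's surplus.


Step 1: Identify the highest value: 476
Step 2: Identify the second-highest value: 467
Step 3: The final price = second-highest value = 467
Step 4: Surplus = 476 - 467 = 9

9


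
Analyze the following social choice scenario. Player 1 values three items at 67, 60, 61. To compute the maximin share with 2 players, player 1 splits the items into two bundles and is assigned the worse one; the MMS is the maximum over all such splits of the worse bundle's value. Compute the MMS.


Step 1: Item values = 67, 60, 61
Step 2: Enumerate all 2-bundle partitions and take the smaller bundle:
  Partition 1: {67} vs {60,61} -> bundles 67, 121; min = 67
  Partition 2: {60} vs {67,61} -> bundles 60, 128; min = 60
  Partition 3: {61} vs {67,60} -> bundles 61, 127; min = 61
Step 3: MMS = max(67, 60, 61) = 67

67


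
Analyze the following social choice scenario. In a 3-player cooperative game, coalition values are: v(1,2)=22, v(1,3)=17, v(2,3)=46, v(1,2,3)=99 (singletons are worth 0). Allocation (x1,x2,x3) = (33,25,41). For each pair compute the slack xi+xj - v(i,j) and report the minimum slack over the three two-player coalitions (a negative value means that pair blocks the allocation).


Step 1: Slack for coalition (1,2): x1+x2 - v12 = 58 - 22 = 36
Step 2: Slack for coalition (1,3): x1+x3 - v13 = 74 - 17 = 57
Step 3: Slack for coalition (2,3): x2+x3 - v23 = 66 - 46 = 20
Step 4: Minimum slack = min(36, 57, 20) = 20, attained by (2,3); no pair can gain by deviating, so the allocation is in the core

20


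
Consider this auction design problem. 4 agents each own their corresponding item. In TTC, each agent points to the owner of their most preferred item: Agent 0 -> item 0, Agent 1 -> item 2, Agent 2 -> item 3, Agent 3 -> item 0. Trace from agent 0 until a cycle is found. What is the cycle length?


Step 1: Trace the pointer graph from agent 0: 0 -> 0
Step 2: A cycle is detected when we revisit agent 0
Step 3: The cycle is: 0 -> 0
Step 4: Cycle length = 1

1


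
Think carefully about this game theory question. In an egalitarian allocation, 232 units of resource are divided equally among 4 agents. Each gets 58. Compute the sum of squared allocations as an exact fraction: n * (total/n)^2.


Step 1: Each agent's share = 232/4 = 58
Step 2: Square of each share = (58)^2 = 3364
Step 3: Sum of squares = 4 * 3364 = 13456

13456


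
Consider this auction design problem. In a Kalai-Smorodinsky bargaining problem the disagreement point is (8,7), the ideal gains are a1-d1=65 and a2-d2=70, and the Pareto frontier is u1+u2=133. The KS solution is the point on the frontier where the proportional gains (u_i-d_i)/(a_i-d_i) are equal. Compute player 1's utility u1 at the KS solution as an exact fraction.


Step 1: At the KS point, (u1-d1)/r1 = (u2-d2)/r2 = t and u1+u2 = 133
Step 2: u1 = d1 + r1*t and u2 = d2 + r2*t, so (d1 + r1*t) + (d2 + r2*t) = 133
Step 3: t = (133 - 8 - 7)/(65 + 70) = 118/135
Step 4: u1 = d1 + r1*t = 8 + 65 * 118/135 = 1750/27
Step 5: (Check: u2 = d2 + r2*t = 1841/27; u1+u2 = 1750/27 + 1841/27 = 133, on the frontier.)

1750/27


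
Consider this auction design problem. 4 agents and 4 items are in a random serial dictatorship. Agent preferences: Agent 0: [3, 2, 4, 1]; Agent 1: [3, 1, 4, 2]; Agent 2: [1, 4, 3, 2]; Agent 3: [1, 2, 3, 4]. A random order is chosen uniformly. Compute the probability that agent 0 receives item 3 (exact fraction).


Step 1: Agent 0 wants item 3
Step 2: There are 24 possible orderings of agents
Step 3: In 12 orderings, agent 0 gets item 3
Step 4: Probability = 12/24 = 1/2

1/2


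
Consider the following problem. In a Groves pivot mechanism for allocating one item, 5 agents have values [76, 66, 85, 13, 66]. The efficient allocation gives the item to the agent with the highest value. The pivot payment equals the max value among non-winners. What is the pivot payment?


Step 1: The efficient winner is agent 2 with value 85
Step 2: Other agents' values: [76, 66, 13, 66]
Step 3: Pivot payment = max(others) = 76
Step 4: The winner pays 76

76


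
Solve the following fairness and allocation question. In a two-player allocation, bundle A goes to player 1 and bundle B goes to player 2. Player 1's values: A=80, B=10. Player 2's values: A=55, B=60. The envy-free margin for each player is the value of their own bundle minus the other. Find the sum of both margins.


Step 1: Player 1's margin = v1(A) - v1(B) = 80 - 10 = 70
Step 2: Player 2's margin = v2(B) - v2(A) = 60 - 55 = 5
Step 3: Total margin = 70 + 5 = 75

75


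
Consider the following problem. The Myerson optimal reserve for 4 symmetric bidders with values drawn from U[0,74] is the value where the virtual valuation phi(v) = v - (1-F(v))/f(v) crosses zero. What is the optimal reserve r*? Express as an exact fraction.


Step 1: For U[0,74], F(v) = v/74 and f(v) = 1/74
Step 2: phi(v) = v - (1 - v/74)/(1/74) = v - (74 - v) = 2v - 74
Step 3: Set phi(r*) = 0: 2r* - 74 = 0
Step 4: r* = 74/2 = 37 (the number of bidders n = 4 does not enter)

37


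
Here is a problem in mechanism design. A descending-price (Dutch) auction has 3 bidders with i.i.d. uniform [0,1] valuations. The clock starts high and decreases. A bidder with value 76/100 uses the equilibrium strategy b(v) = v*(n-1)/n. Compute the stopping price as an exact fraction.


Step 1: Dutch auctions are strategically equivalent to first-price auctions
Step 2: The equilibrium bid is b(v) = v*(n-1)/n
Step 3: b = 19/25 * 2/3
Step 4: b = 38/75

38/75


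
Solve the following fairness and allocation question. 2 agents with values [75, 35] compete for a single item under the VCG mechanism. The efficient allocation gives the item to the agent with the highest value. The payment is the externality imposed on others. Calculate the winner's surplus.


Step 1: The winner is the agent with the highest value: agent 0 with value 75
Step 2: Values of other agents: [35]
Step 3: VCG payment = max of others' values = 35
Step 4: Surplus = 75 - 35 = 40

40


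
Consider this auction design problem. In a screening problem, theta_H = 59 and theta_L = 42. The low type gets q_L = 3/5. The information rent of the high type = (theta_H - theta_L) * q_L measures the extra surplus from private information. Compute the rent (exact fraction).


Step 1: theta_H - theta_L = 59 - 42 = 17
Step 2: Information rent = (theta_H - theta_L) * q_L
Step 3: = 17 * 3/5
Step 4: = 51/5

51/5


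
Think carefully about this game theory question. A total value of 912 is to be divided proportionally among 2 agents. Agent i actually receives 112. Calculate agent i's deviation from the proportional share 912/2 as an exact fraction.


Step 1: Proportional share = 912/2 = 456
Step 2: Agent's actual allocation = 112
Step 3: Excess = 112 - 456 = -344

-344


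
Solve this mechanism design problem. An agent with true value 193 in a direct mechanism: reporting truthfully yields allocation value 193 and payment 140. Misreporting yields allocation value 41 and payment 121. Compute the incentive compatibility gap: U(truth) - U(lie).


Step 1: U(truth) = value - payment = 193 - 140 = 53
Step 2: U(lie) = allocation - payment = 41 - 121 = -80
Step 3: IC gap = 53 - (-80) = 133

133


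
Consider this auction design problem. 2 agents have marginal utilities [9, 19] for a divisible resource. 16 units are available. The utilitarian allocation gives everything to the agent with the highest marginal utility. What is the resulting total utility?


Step 1: The marginal utilities are [9, 19]
Step 2: The highest marginal utility is 19
Step 3: All 16 units go to that agent
Step 4: Total utility = 19 * 16 = 304

304
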